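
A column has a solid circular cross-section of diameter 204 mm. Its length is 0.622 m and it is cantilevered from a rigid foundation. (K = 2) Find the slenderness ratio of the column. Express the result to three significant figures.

λ ≈ 24.4

For a solid circle r = d/4 = 204/4 = 51.00 mm
L_e = K·L = 2 × 0.622 m = 1.244 m = 1244.0 mm
λ = L_e / r_min = 1244.0 / 51.00 = 24.4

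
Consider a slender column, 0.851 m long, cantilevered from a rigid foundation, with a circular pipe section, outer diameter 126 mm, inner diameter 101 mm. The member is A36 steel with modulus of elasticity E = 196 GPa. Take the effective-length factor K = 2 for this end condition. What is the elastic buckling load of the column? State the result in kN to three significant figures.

P_cr ≈ 4850 kN

d_o = 126 mm, d_i = 101 mm
I = π(d_o⁴ − d_i⁴)/64 = π(126⁴ − 101.0⁴)/64 = 7.264×10^6 mm⁴
I = 7.264×10^6 mm⁴ = 7.264×10^-6 m⁴
Effective length L_e = K·L = 2 × 0.851 = 1.702 m
P_cr = π²EI / L_e² = π² × 196×10⁹ × 7.264×10^-6 / 1.702² = 4.851×10^6 N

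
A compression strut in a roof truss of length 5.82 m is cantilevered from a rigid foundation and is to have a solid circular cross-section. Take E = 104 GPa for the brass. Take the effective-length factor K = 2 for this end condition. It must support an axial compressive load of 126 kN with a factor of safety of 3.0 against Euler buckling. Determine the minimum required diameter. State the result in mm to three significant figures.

Required P_cr = n·P = 3.0 × 126 = 378.0 kN
L_e = K·L = 2 × 5.82 = 11.64 m
Required I = P_cr·L_e²/(π²E) = 3.780×10^5 × 11.64² / (π² × 1.04×10^11) = 4.990×10^-5 m⁴
I_req = 4.990×10^7 mm⁴
Solid circle: I = πd⁴/64  ⇒  d = (64I/π)^(1/4) = (64×4.990×10^7/π)^(1/4) = 179 mm

d ≈ 179 mm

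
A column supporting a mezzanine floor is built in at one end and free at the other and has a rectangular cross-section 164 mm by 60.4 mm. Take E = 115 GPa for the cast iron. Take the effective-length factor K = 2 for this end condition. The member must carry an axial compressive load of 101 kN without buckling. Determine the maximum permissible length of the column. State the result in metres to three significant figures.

L_max ≈ 2.91 m

Buckling occurs about the weak axis: I_min = h·b³/12 with b = 60.4 mm (the shorter side).
I_min = 164×60.4³/12 = 3.011×10^6 mm⁴
I = 3.011×10^-6 m⁴
At the buckling limit P_cr = P = 1.010×10^5 N
From P_cr = π²EI/(K·L)²:  L = (1/K)·√(π²EI/P_cr) = (1/2)·√(π²×1.15×10^11×3.011×10^-6/1.010×10^5)
L = 2.91 m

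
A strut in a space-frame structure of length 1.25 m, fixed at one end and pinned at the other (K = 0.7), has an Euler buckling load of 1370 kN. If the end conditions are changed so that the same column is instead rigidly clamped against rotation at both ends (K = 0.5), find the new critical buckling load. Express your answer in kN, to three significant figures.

P_cr ≈ 2690 kN

P_cr ∝ 1/K², so P_cr,new = P_cr,old × (K_old/K_new)² = 1370 × (0.7/0.5)²
= 1370 × 1.960 = 2690 kN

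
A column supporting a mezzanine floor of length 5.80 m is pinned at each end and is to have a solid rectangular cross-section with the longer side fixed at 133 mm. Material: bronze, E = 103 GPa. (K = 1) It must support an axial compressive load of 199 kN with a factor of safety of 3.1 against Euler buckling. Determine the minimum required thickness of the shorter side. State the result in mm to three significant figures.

Required P_cr = n·P = 3.1 × 199 = 616.9 kN
L_e = K·L = 1 × 5.80 = 5.800 m
Required I = P_cr·L_e²/(π²E) = 6.169×10^5 × 5.800² / (π² × 1.03×10^11) = 2.041×10^-5 m⁴
I_req = 2.041×10^7 mm⁴
Rectangle, weak axis: I_min = h·b³/12 with h = 133 mm fixed  ⇒  b = (12I/h)^(1/3) = 123 mm

b ≈ 123 mm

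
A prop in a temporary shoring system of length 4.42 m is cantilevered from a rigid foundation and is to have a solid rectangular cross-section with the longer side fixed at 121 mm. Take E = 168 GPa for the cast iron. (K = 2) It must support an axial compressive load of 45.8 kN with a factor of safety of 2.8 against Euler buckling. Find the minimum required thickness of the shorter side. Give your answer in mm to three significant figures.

Required P_cr = n·P = 2.8 × 45.8 = 128.2 kN
L_e = K·L = 2 × 4.42 = 8.840 m
Required I = P_cr·L_e²/(π²E) = 1.282×10^5 × 8.840² / (π² × 1.68×10^11) = 6.044×10^-6 m⁴
I_req = 6.044×10^6 mm⁴
Rectangle, weak axis: I_min = h·b³/12 with h = 121 mm fixed  ⇒  b = (12I/h)^(1/3) = 84.3 mm

b ≈ 84.3 mm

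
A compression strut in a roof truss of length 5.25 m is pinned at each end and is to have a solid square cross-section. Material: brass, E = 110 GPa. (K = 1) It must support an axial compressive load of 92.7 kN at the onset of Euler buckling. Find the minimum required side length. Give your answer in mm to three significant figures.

a ≈ 72.9 mm

L_e = K·L = 1 × 5.25 = 5.250 m
Required I = P_cr·L_e²/(π²E) = 9.270×10^4 × 5.250² / (π² × 1.10×10^11) = 2.353×10^-6 m⁴
I_req = 2.353×10^6 mm⁴
Solid square: I = a⁴/12  ⇒  a = (12I)^(1/4) = (12×2.353×10^6)^(1/4) = 72.9 mm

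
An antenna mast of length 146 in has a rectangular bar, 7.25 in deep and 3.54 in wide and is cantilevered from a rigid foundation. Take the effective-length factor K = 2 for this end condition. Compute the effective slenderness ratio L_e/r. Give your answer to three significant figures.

For a rectangle r_min = b/√12 = 3.54/√12 = 1.022 in
L_e = K·L = 2 × 146 = 292.0 in
λ = L_e / r_min = 292.00 / 1.022 = 286

λ ≈ 286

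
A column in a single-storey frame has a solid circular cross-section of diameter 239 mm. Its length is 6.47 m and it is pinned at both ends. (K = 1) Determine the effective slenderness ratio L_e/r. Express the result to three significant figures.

For a solid circle r = d/4 = 239/4 = 59.75 mm
L_e = K·L = 1 × 6.47 m = 6.470 m = 6470.0 mm
λ = L_e / r_min = 6470.0 / 59.75 = 108

λ ≈ 108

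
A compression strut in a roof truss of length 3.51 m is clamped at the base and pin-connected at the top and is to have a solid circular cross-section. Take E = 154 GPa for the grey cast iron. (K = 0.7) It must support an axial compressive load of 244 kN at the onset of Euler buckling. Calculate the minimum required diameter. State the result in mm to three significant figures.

d ≈ 66.7 mm

L_e = K·L = 0.7 × 3.51 = 2.457 m
Required I = P_cr·L_e²/(π²E) = 2.440×10^5 × 2.457² / (π² × 1.54×10^11) = 9.691×10^-7 m⁴
I_req = 9.691×10^5 mm⁴
Solid circle: I = πd⁴/64  ⇒  d = (64I/π)^(1/4) = (64×9.691×10^5/π)^(1/4) = 66.7 mm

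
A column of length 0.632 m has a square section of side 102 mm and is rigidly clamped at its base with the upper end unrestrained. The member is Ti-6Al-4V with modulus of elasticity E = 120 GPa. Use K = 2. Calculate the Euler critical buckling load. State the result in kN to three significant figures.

I = a⁴/12 = 102⁴/12 = 9.020×10^6 mm⁴
I = 9.020×10^6 mm⁴ = 9.020×10^-6 m⁴
Effective length L_e = K·L = 2 × 0.632 = 1.264 m
P_cr = π²EI / L_e² = π² × 120×10⁹ × 9.020×10^-6 / 1.264² = 6.687×10^6 N

P_cr ≈ 6690 kN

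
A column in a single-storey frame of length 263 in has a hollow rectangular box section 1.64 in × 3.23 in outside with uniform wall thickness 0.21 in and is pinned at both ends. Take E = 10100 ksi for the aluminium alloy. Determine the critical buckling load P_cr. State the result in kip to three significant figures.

P_cr ≈ 1.10 kip

Inner dimensions: h_i = 3.23 − 2×0.21 = 2.810 in, b_i = 1.64 − 2×0.21 = 1.220 in
Weak-axis I_min = (h_o·b_o³ − h_i·b_i³)/12 with b_o = 1.64, b_i = 1.220 in (shorter outer/inner sides).
I_min = (3.23×1.64³ − 2.810×1.220³)/12 = 0.7621 in⁴
Effective length L_e = K·L = 1 × 263 = 263.0 in
P_cr = π²EI / L_e² = π² × 10100×10³ × 0.7621 / 263.0² = 1.098×10^3 lb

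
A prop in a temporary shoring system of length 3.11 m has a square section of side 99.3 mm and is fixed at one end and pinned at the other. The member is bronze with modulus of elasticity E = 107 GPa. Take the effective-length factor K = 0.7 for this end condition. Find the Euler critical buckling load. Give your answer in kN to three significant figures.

I = a⁴/12 = 99.3⁴/12 = 8.102×10^6 mm⁴
I = 8.102×10^6 mm⁴ = 8.102×10^-6 m⁴
Effective length L_e = K·L = 0.7 × 3.11 = 2.177 m
P_cr = π²EI / L_e² = π² × 107×10⁹ × 8.102×10^-6 / 2.177² = 1.805×10^6 N

P_cr ≈ 1810 kN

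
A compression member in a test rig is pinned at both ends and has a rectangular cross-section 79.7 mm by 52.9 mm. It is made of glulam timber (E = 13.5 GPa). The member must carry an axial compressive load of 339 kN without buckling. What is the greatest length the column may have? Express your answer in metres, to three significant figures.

Buckling occurs about the weak axis: I_min = h·b³/12 with b = 52.9 mm (the shorter side).
I_min = 79.7×52.9³/12 = 9.832×10^5 mm⁴
I = 9.832×10^-7 m⁴
At the buckling limit P_cr = P = 3.390×10^5 N
From P_cr = π²EI/(K·L)²:  L = (1/K)·√(π²EI/P_cr) = (1/1)·√(π²×1.35×10^10×9.832×10^-7/3.390×10^5)
L = 0.622 m

L_max ≈ 0.622 m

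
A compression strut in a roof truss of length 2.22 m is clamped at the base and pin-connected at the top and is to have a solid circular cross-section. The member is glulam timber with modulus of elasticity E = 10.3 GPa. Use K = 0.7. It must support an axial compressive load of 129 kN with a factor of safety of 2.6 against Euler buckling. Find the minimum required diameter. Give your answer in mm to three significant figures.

d ≈ 113 mm

Required P_cr = n·P = 2.6 × 129 = 335.4 kN
L_e = K·L = 0.7 × 2.22 = 1.554 m
Required I = P_cr·L_e²/(π²E) = 3.354×10^5 × 1.554² / (π² × 1.03×10^10) = 7.968×10^-6 m⁴
I_req = 7.968×10^6 mm⁴
Solid circle: I = πd⁴/64  ⇒  d = (64I/π)^(1/4) = (64×7.968×10^6/π)^(1/4) = 113 mm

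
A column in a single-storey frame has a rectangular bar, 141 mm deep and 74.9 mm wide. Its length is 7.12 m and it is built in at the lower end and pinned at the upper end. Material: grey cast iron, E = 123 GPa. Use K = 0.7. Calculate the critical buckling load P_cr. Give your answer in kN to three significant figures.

Buckling occurs about the weak axis: I_min = h·b³/12 with b = 74.9 mm (the shorter side).
I_min = 141×74.9³/12 = 4.937×10^6 mm⁴
I = 4.937×10^6 mm⁴ = 4.937×10^-6 m⁴
Effective length L_e = K·L = 0.7 × 7.12 = 4.984 m
P_cr = π²EI / L_e² = π² × 123×10⁹ × 4.937×10^-6 / 4.984² = 2.413×10^5 N

P_cr ≈ 241 kN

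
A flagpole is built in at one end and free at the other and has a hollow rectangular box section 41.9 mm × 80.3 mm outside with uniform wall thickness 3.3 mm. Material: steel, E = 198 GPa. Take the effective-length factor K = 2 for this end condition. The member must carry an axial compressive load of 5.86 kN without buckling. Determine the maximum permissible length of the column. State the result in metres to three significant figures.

L_max ≈ 4.30 m

Inner dimensions: h_i = 80.3 − 2×3.3 = 73.70 mm, b_i = 41.9 − 2×3.3 = 35.30 mm
Weak-axis I_min = (h_o·b_o³ − h_i·b_i³)/12 with b_o = 41.9, b_i = 35.30 mm (shorter outer/inner sides).
I_min = (80.3×41.9³ − 73.70×35.30³)/12 = 2.221×10^5 mm⁴
I = 2.221×10^-7 m⁴
At the buckling limit P_cr = P = 5.860×10^3 N
From P_cr = π²EI/(K·L)²:  L = (1/K)·√(π²EI/P_cr) = (1/2)·√(π²×1.98×10^11×2.221×10^-7/5.860×10^3)
L = 4.30 m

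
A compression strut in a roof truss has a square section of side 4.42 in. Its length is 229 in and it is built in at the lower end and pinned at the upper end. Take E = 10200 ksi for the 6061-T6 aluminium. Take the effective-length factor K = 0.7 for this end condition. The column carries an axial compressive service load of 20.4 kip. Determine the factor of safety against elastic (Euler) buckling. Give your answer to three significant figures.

I = a⁴/12 = 4.42⁴/12 = 31.81 in⁴
Effective length L_e = K·L = 0.7 × 229 = 160.3 in
P_cr = π²EI / L_e² = π² × 10200×10³ × 31.81 / 160.3² = 1.246×10^5 lb
Factor of safety n = P_cr / P = 124.61 / 20.4 = 6.11

n ≈ 6.11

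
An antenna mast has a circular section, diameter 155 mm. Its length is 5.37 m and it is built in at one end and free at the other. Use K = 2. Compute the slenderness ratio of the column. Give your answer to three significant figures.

For a solid circle r = d/4 = 155/4 = 38.75 mm
L_e = K·L = 2 × 5.37 m = 10.74 m = 10740 mm
λ = L_e / r_min = 10740 / 38.75 = 277

λ ≈ 277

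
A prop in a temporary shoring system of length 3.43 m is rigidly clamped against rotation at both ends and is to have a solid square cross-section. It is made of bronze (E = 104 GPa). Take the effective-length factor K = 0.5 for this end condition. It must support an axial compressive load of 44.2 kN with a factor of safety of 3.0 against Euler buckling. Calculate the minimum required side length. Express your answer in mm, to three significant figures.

Required P_cr = n·P = 3.0 × 44.2 = 132.6 kN
L_e = K·L = 0.5 × 3.43 = 1.715 m
Required I = P_cr·L_e²/(π²E) = 1.326×10^5 × 1.715² / (π² × 1.04×10^11) = 3.800×10^-7 m⁴
I_req = 3.800×10^5 mm⁴
Solid square: I = a⁴/12  ⇒  a = (12I)^(1/4) = (12×3.800×10^5)^(1/4) = 46.2 mm

a ≈ 46.2 mm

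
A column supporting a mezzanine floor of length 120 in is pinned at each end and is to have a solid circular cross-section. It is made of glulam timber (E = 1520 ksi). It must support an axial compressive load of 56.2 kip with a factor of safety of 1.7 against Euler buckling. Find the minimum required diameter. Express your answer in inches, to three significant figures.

Required P_cr = n·P = 1.7 × 56.2 = 95.54 kip
L_e = K·L = 1 × 120 = 120.0 in
Required I = P_cr·L_e²/(π²E) = 9.554×10^4 × 120.0² / (π² × 1.52×10^6) = 91.71 in⁴
Solid circle: I = πd⁴/64  ⇒  d = (64I/π)^(1/4) = (64×91.71/π)^(1/4) = 6.57 in

d ≈ 6.57 in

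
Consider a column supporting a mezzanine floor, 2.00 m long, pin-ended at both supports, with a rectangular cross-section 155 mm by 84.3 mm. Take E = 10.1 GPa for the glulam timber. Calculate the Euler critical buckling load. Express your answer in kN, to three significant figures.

Buckling occurs about the weak axis: I_min = h·b³/12 with b = 84.3 mm (the shorter side).
I_min = 155×84.3³/12 = 7.738×10^6 mm⁴
I = 7.738×10^6 mm⁴ = 7.738×10^-6 m⁴
Effective length L_e = K·L = 1 × 2.00 = 2.000 m
P_cr = π²EI / L_e² = π² × 10.1×10⁹ × 7.738×10^-6 / 2.000² = 1.928×10^5 N

P_cr ≈ 193 kN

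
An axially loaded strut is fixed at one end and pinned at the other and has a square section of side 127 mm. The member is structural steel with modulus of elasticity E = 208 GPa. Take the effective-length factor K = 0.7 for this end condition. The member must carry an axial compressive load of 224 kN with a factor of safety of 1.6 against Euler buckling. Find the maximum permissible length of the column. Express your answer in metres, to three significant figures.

L_max ≈ 15.9 m

I = a⁴/12 = 127⁴/12 = 2.168×10^7 mm⁴
I = 2.168×10^-5 m⁴
Required critical load P_cr = n·P = 1.6 × 224 = 358.4 kN = 3.584×10^5 N
From P_cr = π²EI/(K·L)²:  L = (1/K)·√(π²EI/P_cr) = (1/0.7)·√(π²×2.08×10^11×2.168×10^-5/3.584×10^5)
L = 15.9 m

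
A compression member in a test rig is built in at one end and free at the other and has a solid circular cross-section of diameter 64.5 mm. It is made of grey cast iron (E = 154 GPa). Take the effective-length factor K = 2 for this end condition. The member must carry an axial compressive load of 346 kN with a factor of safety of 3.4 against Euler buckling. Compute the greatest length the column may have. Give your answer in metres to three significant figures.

L_max ≈ 0.524 m

I = πd⁴/64 = π×64.5⁴/64 = 8.496×10^5 mm⁴
I = 8.496×10^-7 m⁴
Required critical load P_cr = n·P = 3.4 × 346 = 1176 kN = 1.176×10^6 N
From P_cr = π²EI/(K·L)²:  L = (1/K)·√(π²EI/P_cr) = (1/2)·√(π²×1.54×10^11×8.496×10^-7/1.176×10^6)
L = 0.524 m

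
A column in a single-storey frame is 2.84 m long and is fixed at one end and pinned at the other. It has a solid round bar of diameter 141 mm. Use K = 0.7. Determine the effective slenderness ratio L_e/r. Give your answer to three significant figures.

For a solid circle r = d/4 = 141/4 = 35.25 mm
L_e = K·L = 0.7 × 2.84 m = 1.988 m = 1988.0 mm
λ = L_e / r_min = 1988.0 / 35.25 = 56.4

λ ≈ 56.4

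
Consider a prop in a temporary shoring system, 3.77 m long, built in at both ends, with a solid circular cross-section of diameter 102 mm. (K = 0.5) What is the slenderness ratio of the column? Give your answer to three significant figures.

λ ≈ 73.9

For a solid circle r = d/4 = 102/4 = 25.50 mm
L_e = K·L = 0.5 × 3.77 m = 1.885 m = 1885.0 mm
λ = L_e / r_min = 1885.0 / 25.50 = 73.9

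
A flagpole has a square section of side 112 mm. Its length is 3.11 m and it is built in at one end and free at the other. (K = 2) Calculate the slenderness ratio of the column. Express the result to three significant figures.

I = a⁴/12 = 112⁴/12 = 1.311×10^7 mm⁴
A = 1.254×10^4 mm²;  r_min = √(I/A) = √(1.311×10^7/1.254×10^4) = 32.33 mm
L_e = K·L = 2 × 3.11 m = 6.220 m = 6220.0 mm
λ = L_e / r_min = 6220.0 / 32.33 = 192

λ ≈ 192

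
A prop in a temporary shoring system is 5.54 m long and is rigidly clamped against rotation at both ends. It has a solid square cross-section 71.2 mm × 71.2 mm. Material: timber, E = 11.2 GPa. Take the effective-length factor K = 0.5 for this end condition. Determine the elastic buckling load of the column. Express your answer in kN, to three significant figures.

P_cr ≈ 30.9 kN

I = a⁴/12 = 71.2⁴/12 = 2.142×10^6 mm⁴
I = 2.142×10^6 mm⁴ = 2.142×10^-6 m⁴
Effective length L_e = K·L = 0.5 × 5.54 = 2.770 m
P_cr = π²EI / L_e² = π² × 11.2×10⁹ × 2.142×10^-6 / 2.770² = 3.085×10^4 N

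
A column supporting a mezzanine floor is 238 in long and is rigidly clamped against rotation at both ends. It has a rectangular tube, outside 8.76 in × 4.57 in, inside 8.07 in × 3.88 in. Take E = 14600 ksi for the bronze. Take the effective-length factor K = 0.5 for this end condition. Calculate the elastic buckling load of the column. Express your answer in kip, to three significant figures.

Weak-axis I_min = (h_o·b_o³ − h_i·b_i³)/12 with b_o = 4.57, b_i = 3.880 in (shorter outer/inner sides).
I_min = (8.76×4.57³ − 8.070×3.880³)/12 = 30.39 in⁴
Effective length L_e = K·L = 0.5 × 238 = 119.0 in
P_cr = π²EI / L_e² = π² × 14600×10³ × 30.39 / 119.0² = 3.093×10^5 lb

P_cr ≈ 309 kip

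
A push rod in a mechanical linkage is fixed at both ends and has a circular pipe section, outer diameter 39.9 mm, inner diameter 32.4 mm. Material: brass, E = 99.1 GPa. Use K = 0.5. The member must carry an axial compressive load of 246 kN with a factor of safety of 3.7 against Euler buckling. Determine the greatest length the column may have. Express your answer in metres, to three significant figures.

d_o = 39.9 mm, d_i = 32.4 mm
I = π(d_o⁴ − d_i⁴)/64 = π(39.9⁴ − 32.40⁴)/64 = 7.032×10^4 mm⁴
I = 7.032×10^-8 m⁴
Required critical load P_cr = n·P = 3.7 × 246 = 910.2 kN = 9.102×10^5 N
From P_cr = π²EI/(K·L)²:  L = (1/K)·√(π²EI/P_cr) = (1/0.5)·√(π²×9.91×10^10×7.032×10^-8/9.102×10^5)
L = 0.550 m

L_max ≈ 0.550 m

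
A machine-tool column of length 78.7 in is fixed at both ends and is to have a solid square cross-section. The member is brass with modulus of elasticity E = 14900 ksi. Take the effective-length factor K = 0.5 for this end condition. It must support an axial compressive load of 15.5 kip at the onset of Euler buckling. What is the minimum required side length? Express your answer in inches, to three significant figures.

L_e = K·L = 0.5 × 78.7 = 39.35 in
Required I = P_cr·L_e²/(π²E) = 1.550×10^4 × 39.35² / (π² × 1.49×10^7) = 0.1632 in⁴
Solid square: I = a⁴/12  ⇒  a = (12I)^(1/4) = (12×0.1632)^(1/4) = 1.18 in

a ≈ 1.18 in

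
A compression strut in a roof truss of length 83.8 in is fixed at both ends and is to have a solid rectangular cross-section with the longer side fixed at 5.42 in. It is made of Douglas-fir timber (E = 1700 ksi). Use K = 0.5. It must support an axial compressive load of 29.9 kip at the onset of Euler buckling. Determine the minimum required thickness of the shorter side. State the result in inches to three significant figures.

L_e = K·L = 0.5 × 83.8 = 41.90 in
Required I = P_cr·L_e²/(π²E) = 2.990×10^4 × 41.90² / (π² × 1.70×10^6) = 3.129 in⁴
Rectangle, weak axis: I_min = h·b³/12 with h = 5.42 in fixed  ⇒  b = (12I/h)^(1/3) = 1.91 in

b ≈ 1.91 in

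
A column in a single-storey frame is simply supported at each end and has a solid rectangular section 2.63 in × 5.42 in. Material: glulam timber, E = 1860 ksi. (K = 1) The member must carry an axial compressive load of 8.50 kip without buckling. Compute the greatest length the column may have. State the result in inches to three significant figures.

Buckling occurs about the weak axis: I_min = h·b³/12 with b = 2.63 in (the shorter side).
I_min = 5.42×2.63³/12 = 8.216 in⁴
At the buckling limit P_cr = P = 8.500×10^3 lb
From P_cr = π²EI/(K·L)²:  L = (1/K)·√(π²EI/P_cr) = (1/1)·√(π²×1.86×10^6×8.216/8.500×10^3)
L = 133 in

L_max ≈ 133 in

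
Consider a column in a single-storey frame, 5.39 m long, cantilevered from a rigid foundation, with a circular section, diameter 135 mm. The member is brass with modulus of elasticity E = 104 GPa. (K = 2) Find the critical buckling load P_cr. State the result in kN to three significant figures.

I = πd⁴/64 = π×135⁴/64 = 1.630×10^7 mm⁴
I = 1.630×10^7 mm⁴ = 1.630×10^-5 m⁴
Effective length L_e = K·L = 2 × 5.39 = 10.78 m
P_cr = π²EI / L_e² = π² × 104×10⁹ × 1.630×10^-5 / 10.78² = 1.440×10^5 N

P_cr ≈ 144 kN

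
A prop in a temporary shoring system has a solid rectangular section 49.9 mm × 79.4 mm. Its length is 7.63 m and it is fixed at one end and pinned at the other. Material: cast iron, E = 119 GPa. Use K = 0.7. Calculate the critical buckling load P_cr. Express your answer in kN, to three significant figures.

P_cr ≈ 33.8 kN

Buckling occurs about the weak axis: I_min = h·b³/12 with b = 49.9 mm (the shorter side).
I_min = 79.4×49.9³/12 = 8.221×10^5 mm⁴
I = 8.221×10^5 mm⁴ = 8.221×10^-7 m⁴
Effective length L_e = K·L = 0.7 × 7.63 = 5.341 m
P_cr = π²EI / L_e² = π² × 119×10⁹ × 8.221×10^-7 / 5.341² = 3.385×10^4 N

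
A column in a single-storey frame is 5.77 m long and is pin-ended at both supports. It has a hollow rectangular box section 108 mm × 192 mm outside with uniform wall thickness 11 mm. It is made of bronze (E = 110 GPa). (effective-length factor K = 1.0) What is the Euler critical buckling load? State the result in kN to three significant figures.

P_cr ≈ 363 kN

Inner dimensions: h_i = 192 − 2×11 = 170.0 mm, b_i = 108 − 2×11 = 86.00 mm
Weak-axis I_min = (h_o·b_o³ − h_i·b_i³)/12 with b_o = 108, b_i = 86.00 mm (shorter outer/inner sides).
I_min = (192×108³ − 170.0×86.00³)/12 = 1.114×10^7 mm⁴
I = 1.114×10^7 mm⁴ = 1.114×10^-5 m⁴
Effective length L_e = K·L = 1 × 5.77 = 5.770 m
P_cr = π²EI / L_e² = π² × 110×10⁹ × 1.114×10^-5 / 5.770² = 3.634×10^5 N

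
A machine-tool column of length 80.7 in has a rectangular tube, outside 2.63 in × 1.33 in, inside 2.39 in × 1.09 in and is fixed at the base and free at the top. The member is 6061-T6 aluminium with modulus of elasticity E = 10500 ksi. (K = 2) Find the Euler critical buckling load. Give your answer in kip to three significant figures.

P_cr ≈ 1.03 kip

Weak-axis I_min = (h_o·b_o³ − h_i·b_i³)/12 with b_o = 1.33, b_i = 1.090 in (shorter outer/inner sides).
I_min = (2.63×1.33³ − 2.390×1.090³)/12 = 0.2577 in⁴
Effective length L_e = K·L = 2 × 80.7 = 161.4 in
P_cr = π²EI / L_e² = π² × 10500×10³ × 0.2577 / 161.4² = 1.025×10^3 lb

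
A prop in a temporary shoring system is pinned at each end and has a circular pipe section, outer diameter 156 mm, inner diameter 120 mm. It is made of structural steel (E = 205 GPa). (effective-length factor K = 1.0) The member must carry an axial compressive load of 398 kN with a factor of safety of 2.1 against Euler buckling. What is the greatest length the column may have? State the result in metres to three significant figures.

d_o = 156 mm, d_i = 120 mm
I = π(d_o⁴ − d_i⁴)/64 = π(156⁴ − 120.0⁴)/64 = 1.889×10^7 mm⁴
I = 1.889×10^-5 m⁴
Required critical load P_cr = n·P = 2.1 × 398 = 835.8 kN = 8.358×10^5 N
From P_cr = π²EI/(K·L)²:  L = (1/K)·√(π²EI/P_cr) = (1/1)·√(π²×2.05×10^11×1.889×10^-5/8.358×10^5)
L = 6.76 m

L_max ≈ 6.76 m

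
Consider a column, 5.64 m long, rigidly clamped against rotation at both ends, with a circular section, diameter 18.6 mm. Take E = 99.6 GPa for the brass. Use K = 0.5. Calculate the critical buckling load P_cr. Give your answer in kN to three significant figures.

I = πd⁴/64 = π×18.6⁴/64 = 5.875×10^3 mm⁴
I = 5.875×10^3 mm⁴ = 5.875×10^-9 m⁴
Effective length L_e = K·L = 0.5 × 5.64 = 2.820 m
P_cr = π²EI / L_e² = π² × 99.6×10⁹ × 5.875×10^-9 / 2.820² = 726.2 N

P_cr ≈ 0.726 kN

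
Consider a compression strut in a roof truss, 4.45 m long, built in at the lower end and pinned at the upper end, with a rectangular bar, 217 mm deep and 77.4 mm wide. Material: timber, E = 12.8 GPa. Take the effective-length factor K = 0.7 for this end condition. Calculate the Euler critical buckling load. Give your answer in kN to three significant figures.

P_cr ≈ 109 kN

Buckling occurs about the weak axis: I_min = h·b³/12 with b = 77.4 mm (the shorter side).
I_min = 217×77.4³/12 = 8.385×10^6 mm⁴
I = 8.385×10^6 mm⁴ = 8.385×10^-6 m⁴
Effective length L_e = K·L = 0.7 × 4.45 = 3.115 m
P_cr = π²EI / L_e² = π² × 12.8×10⁹ × 8.385×10^-6 / 3.115² = 1.092×10^5 N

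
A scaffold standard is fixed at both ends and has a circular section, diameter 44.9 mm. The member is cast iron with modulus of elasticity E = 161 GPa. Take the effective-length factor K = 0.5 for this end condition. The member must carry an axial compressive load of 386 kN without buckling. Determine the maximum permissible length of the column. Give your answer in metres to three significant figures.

I = πd⁴/64 = π×44.9⁴/64 = 1.995×10^5 mm⁴
I = 1.995×10^-7 m⁴
At the buckling limit P_cr = P = 3.860×10^5 N
From P_cr = π²EI/(K·L)²:  L = (1/K)·√(π²EI/P_cr) = (1/0.5)·√(π²×1.61×10^11×1.995×10^-7/3.860×10^5)
L = 1.81 m

L_max ≈ 1.81 m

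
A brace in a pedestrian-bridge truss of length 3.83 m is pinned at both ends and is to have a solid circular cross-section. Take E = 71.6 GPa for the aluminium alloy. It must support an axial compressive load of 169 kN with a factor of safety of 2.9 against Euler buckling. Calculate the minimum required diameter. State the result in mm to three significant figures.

Required P_cr = n·P = 2.9 × 169 = 490.1 kN
L_e = K·L = 1 × 3.83 = 3.830 m
Required I = P_cr·L_e²/(π²E) = 4.901×10^5 × 3.830² / (π² × 7.16×10^10) = 1.017×10^-5 m⁴
I_req = 1.017×10^7 mm⁴
Solid circle: I = πd⁴/64  ⇒  d = (64I/π)^(1/4) = (64×1.017×10^7/π)^(1/4) = 120 mm

d ≈ 120 mm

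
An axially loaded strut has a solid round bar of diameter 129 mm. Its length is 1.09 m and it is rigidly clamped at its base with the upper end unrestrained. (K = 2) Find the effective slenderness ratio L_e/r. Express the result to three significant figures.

λ ≈ 67.6

For a solid circle r = d/4 = 129/4 = 32.25 mm
L_e = K·L = 2 × 1.09 m = 2.180 m = 2180.0 mm
λ = L_e / r_min = 2180.0 / 32.25 = 67.6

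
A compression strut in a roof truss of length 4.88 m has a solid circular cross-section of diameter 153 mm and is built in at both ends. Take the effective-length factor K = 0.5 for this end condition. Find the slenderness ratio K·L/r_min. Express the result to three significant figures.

For a solid circle r = d/4 = 153/4 = 38.25 mm
L_e = K·L = 0.5 × 4.88 m = 2.440 m = 2440.0 mm
λ = L_e / r_min = 2440.0 / 38.25 = 63.8

λ ≈ 63.8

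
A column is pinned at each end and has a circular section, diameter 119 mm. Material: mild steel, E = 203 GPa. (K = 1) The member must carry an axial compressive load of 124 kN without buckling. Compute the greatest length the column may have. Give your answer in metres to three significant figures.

L_max ≈ 12.6 m

I = πd⁴/64 = π×119⁴/64 = 9.844×10^6 mm⁴
I = 9.844×10^-6 m⁴
At the buckling limit P_cr = P = 1.240×10^5 N
From P_cr = π²EI/(K·L)²:  L = (1/K)·√(π²EI/P_cr) = (1/1)·√(π²×2.03×10^11×9.844×10^-6/1.240×10^5)
L = 12.6 m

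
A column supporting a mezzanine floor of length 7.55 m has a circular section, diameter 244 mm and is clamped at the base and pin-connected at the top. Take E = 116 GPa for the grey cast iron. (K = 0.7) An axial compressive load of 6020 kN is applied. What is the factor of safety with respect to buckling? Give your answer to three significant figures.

I = πd⁴/64 = π×244⁴/64 = 1.740×10^8 mm⁴
I = 1.740×10^8 mm⁴ = 1.740×10^-4 m⁴
Effective length L_e = K·L = 0.7 × 7.55 = 5.285 m
P_cr = π²EI / L_e² = π² × 116×10⁹ × 1.740×10^-4 / 5.285² = 7.132×10^6 N
Factor of safety n = P_cr / P = 7131.8 / 6020 = 1.18

n ≈ 1.18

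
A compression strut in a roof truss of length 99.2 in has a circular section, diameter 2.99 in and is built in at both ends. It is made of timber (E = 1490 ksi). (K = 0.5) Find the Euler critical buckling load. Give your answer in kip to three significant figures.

P_cr ≈ 23.5 kip

I = πd⁴/64 = π×2.99⁴/64 = 3.923 in⁴
Effective length L_e = K·L = 0.5 × 99.2 = 49.60 in
P_cr = π²EI / L_e² = π² × 1490×10³ × 3.923 / 49.60² = 2.345×10^4 lb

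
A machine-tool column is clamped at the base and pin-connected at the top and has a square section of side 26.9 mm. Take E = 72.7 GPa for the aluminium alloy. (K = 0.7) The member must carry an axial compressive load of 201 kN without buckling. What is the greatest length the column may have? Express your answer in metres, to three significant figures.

L_max ≈ 0.564 m

I = a⁴/12 = 26.9⁴/12 = 4.363×10^4 mm⁴
I = 4.363×10^-8 m⁴
At the buckling limit P_cr = P = 2.010×10^5 N
From P_cr = π²EI/(K·L)²:  L = (1/K)·√(π²EI/P_cr) = (1/0.7)·√(π²×7.27×10^10×4.363×10^-8/2.010×10^5)
L = 0.564 m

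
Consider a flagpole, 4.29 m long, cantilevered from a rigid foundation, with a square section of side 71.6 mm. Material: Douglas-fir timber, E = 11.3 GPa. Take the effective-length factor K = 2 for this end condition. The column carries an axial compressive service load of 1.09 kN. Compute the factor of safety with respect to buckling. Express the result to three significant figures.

n ≈ 3.04

I = a⁴/12 = 71.6⁴/12 = 2.190×10^6 mm⁴
I = 2.190×10^6 mm⁴ = 2.190×10^-6 m⁴
Effective length L_e = K·L = 2 × 4.29 = 8.580 m
P_cr = π²EI / L_e² = π² × 11.3×10⁹ × 2.190×10^-6 / 8.580² = 3.318×10^3 N
Factor of safety n = P_cr / P = 3.3180 / 1.09 = 3.04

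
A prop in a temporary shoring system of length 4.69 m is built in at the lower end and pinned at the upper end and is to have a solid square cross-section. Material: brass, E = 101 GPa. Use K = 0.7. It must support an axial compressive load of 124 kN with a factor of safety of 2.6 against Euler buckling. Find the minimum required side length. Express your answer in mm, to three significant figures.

Required P_cr = n·P = 2.6 × 124 = 322.4 kN
L_e = K·L = 0.7 × 4.69 = 3.283 m
Required I = P_cr·L_e²/(π²E) = 3.224×10^5 × 3.283² / (π² × 1.01×10^11) = 3.486×10^-6 m⁴
I_req = 3.486×10^6 mm⁴
Solid square: I = a⁴/12  ⇒  a = (12I)^(1/4) = (12×3.486×10^6)^(1/4) = 80.4 mm

a ≈ 80.4 mm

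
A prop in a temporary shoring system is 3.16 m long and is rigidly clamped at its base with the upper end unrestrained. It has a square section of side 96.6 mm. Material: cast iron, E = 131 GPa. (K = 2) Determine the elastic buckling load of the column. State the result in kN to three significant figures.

I = a⁴/12 = 96.6⁴/12 = 7.257×10^6 mm⁴
I = 7.257×10^6 mm⁴ = 7.257×10^-6 m⁴
Effective length L_e = K·L = 2 × 3.16 = 6.320 m
P_cr = π²EI / L_e² = π² × 131×10⁹ × 7.257×10^-6 / 6.320² = 2.349×10^5 N

P_cr ≈ 235 kN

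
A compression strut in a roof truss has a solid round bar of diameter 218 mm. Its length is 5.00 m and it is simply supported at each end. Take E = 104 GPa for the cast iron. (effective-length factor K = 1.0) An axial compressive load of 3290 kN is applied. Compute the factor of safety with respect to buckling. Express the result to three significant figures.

I = πd⁴/64 = π×218⁴/64 = 1.109×10^8 mm⁴
I = 1.109×10^8 mm⁴ = 1.109×10^-4 m⁴
Effective length L_e = K·L = 1 × 5.00 = 5.000 m
P_cr = π²EI / L_e² = π² × 104×10⁹ × 1.109×10^-4 / 5.000² = 4.552×10^6 N
Factor of safety n = P_cr / P = 4551.9 / 3290 = 1.38

n ≈ 1.38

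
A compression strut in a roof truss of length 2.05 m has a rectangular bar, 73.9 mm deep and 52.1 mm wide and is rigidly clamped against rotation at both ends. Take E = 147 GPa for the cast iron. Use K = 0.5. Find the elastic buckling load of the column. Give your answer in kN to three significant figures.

P_cr ≈ 1200 kN

Buckling occurs about the weak axis: I_min = h·b³/12 with b = 52.1 mm (the shorter side).
I_min = 73.9×52.1³/12 = 8.709×10^5 mm⁴
I = 8.709×10^5 mm⁴ = 8.709×10^-7 m⁴
Effective length L_e = K·L = 0.5 × 2.05 = 1.025 m
P_cr = π²EI / L_e² = π² × 147×10⁹ × 8.709×10^-7 / 1.025² = 1.203×10^6 N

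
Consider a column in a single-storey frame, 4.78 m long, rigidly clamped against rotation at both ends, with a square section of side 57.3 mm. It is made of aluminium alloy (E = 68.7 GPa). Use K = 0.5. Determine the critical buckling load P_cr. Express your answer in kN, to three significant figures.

P_cr ≈ 107 kN

I = a⁴/12 = 57.3⁴/12 = 8.983×10^5 mm⁴
I = 8.983×10^5 mm⁴ = 8.983×10^-7 m⁴
Effective length L_e = K·L = 0.5 × 4.78 = 2.390 m
P_cr = π²EI / L_e² = π² × 68.7×10⁹ × 8.983×10^-7 / 2.390² = 1.066×10^5 N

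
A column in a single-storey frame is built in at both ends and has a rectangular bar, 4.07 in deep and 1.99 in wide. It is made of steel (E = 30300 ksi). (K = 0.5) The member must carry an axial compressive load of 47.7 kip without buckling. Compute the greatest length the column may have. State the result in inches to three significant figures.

Buckling occurs about the weak axis: I_min = h·b³/12 with b = 1.99 in (the shorter side).
I_min = 4.07×1.99³/12 = 2.673 in⁴
At the buckling limit P_cr = P = 4.770×10^4 lb
From P_cr = π²EI/(K·L)²:  L = (1/K)·√(π²EI/P_cr) = (1/0.5)·√(π²×3.03×10^7×2.673/4.770×10^4)
L = 259 in

L_max ≈ 259 in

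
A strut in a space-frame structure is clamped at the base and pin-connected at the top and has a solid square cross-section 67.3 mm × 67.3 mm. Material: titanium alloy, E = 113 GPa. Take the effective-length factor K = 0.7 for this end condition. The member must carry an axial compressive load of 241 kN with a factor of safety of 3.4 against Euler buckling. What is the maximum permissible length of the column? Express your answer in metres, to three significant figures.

L_max ≈ 2.18 m

I = a⁴/12 = 67.3⁴/12 = 1.710×10^6 mm⁴
I = 1.710×10^-6 m⁴
Required critical load P_cr = n·P = 3.4 × 241 = 819.4 kN = 8.194×10^5 N
From P_cr = π²EI/(K·L)²:  L = (1/K)·√(π²EI/P_cr) = (1/0.7)·√(π²×1.13×10^11×1.710×10^-6/8.194×10^5)
L = 2.18 m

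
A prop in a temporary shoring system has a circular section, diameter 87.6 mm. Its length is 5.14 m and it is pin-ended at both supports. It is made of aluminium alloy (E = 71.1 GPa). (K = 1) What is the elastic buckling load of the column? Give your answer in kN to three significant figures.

I = πd⁴/64 = π×87.6⁴/64 = 2.891×10^6 mm⁴
I = 2.891×10^6 mm⁴ = 2.891×10^-6 m⁴
Effective length L_e = K·L = 1 × 5.14 = 5.140 m
P_cr = π²EI / L_e² = π² × 71.1×10⁹ × 2.891×10^-6 / 5.140² = 7.678×10^4 N

P_cr ≈ 76.8 kN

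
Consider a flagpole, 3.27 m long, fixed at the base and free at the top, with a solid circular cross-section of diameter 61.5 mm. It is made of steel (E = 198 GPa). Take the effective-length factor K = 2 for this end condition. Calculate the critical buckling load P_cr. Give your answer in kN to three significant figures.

I = πd⁴/64 = π×61.5⁴/64 = 7.022×10^5 mm⁴
I = 7.022×10^5 mm⁴ = 7.022×10^-7 m⁴
Effective length L_e = K·L = 2 × 3.27 = 6.540 m
P_cr = π²EI / L_e² = π² × 198×10⁹ × 7.022×10^-7 / 6.540² = 3.208×10^4 N

P_cr ≈ 32.1 kN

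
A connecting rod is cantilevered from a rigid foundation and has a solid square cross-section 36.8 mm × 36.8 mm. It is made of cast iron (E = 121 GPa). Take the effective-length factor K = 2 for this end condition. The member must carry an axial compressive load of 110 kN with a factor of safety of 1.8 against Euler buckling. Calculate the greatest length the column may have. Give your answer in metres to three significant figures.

L_max ≈ 0.480 m

I = a⁴/12 = 36.8⁴/12 = 1.528×10^5 mm⁴
I = 1.528×10^-7 m⁴
Required critical load P_cr = n·P = 1.8 × 110 = 198.0 kN = 1.980×10^5 N
From P_cr = π²EI/(K·L)²:  L = (1/K)·√(π²EI/P_cr) = (1/2)·√(π²×1.21×10^11×1.528×10^-7/1.980×10^5)
L = 0.480 m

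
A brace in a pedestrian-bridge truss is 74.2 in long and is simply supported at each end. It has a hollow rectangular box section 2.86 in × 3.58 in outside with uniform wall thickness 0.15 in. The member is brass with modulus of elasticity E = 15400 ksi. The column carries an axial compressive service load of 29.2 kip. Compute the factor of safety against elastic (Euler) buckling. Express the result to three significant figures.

Inner dimensions: h_i = 3.58 − 2×0.15 = 3.280 in, b_i = 2.86 − 2×0.15 = 2.560 in
Weak-axis I_min = (h_o·b_o³ − h_i·b_i³)/12 with b_o = 2.86, b_i = 2.560 in (shorter outer/inner sides).
I_min = (3.58×2.86³ − 3.280×2.560³)/12 = 2.393 in⁴
Effective length L_e = K·L = 1 × 74.2 = 74.20 in
P_cr = π²EI / L_e² = π² × 15400×10³ × 2.393 / 74.20² = 6.607×10^4 lb
Factor of safety n = P_cr / P = 66.072 / 29.2 = 2.26

n ≈ 2.26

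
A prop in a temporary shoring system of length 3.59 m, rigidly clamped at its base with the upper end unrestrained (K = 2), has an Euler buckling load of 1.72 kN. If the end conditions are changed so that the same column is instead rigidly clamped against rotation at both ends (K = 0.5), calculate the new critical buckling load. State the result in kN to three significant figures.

P_cr ≈ 27.5 kN

P_cr ∝ 1/K², so P_cr,new = P_cr,old × (K_old/K_new)² = 1.72 × (2/0.5)²
= 1.72 × 16.00 = 27.5 kN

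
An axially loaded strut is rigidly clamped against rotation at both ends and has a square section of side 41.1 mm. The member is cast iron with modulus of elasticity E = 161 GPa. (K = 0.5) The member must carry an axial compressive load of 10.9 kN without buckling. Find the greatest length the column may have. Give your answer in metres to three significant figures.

L_max ≈ 11.8 m

I = a⁴/12 = 41.1⁴/12 = 2.378×10^5 mm⁴
I = 2.378×10^-7 m⁴
At the buckling limit P_cr = P = 1.090×10^4 N
From P_cr = π²EI/(K·L)²:  L = (1/K)·√(π²EI/P_cr) = (1/0.5)·√(π²×1.61×10^11×2.378×10^-7/1.090×10^4)
L = 11.8 m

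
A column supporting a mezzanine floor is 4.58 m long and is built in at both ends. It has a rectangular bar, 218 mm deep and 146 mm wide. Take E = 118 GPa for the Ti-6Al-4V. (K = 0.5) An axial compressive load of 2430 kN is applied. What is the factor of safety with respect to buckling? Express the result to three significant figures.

n ≈ 5.17

Buckling occurs about the weak axis: I_min = h·b³/12 with b = 146 mm (the shorter side).
I_min = 218×146³/12 = 5.654×10^7 mm⁴
I = 5.654×10^7 mm⁴ = 5.654×10^-5 m⁴
Effective length L_e = K·L = 0.5 × 4.58 = 2.290 m
P_cr = π²EI / L_e² = π² × 118×10⁹ × 5.654×10^-5 / 2.290² = 1.256×10^7 N
Factor of safety n = P_cr / P = 12556 / 2430 = 5.17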